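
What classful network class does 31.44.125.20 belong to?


First octet: 31
Binary: 00011111
0xxxxxxx -> Class A (1-126)
Class A, default mask 255.0.0.0 (/8)


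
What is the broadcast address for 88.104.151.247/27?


Network: 88.104.151.224/27
Host bits = 5
Set all host bits to 1:
Broadcast: 88.104.151.255


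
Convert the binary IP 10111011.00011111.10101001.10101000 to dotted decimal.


10111011 = 187
00011111 = 31
10101001 = 169
10101000 = 168
IP: 187.31.169.168


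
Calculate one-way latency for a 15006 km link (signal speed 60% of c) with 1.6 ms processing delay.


Speed = 0.6 * 3e5 km/s = 180000 km/s
Propagation delay = 15006 / 180000 = 0.0834 s = 83.3667 ms
Processing delay = 1.6 ms
Total one-way latency = 84.9667 ms


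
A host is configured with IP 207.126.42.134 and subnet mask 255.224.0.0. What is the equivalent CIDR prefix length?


Binary: 11111111.11100000.00000000.00000000
Count leading 1s
Prefix: /11


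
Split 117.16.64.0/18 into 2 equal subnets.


New prefix = 18 + 1 = 19
Each subnet has 8192 addresses
  117.16.64.0/19
  117.16.96.0/19
Subnets: 117.16.64.0/19, 117.16.96.0/19


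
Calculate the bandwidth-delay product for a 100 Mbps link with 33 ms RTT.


BDP = bandwidth * RTT
= 100 Mbps * 33 ms
= 100 * 1e6 * 33 / 1000 bits
= 3300000 bits
= 412500 bytes
= 402.832 KB
BDP = 3300000 bits (412500 bytes)


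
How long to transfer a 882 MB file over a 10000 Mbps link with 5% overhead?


Effective throughput = 10000 * (1 - 5/100) = 9500 Mbps
File size in Mb = 882 * 8 = 7056 Mb
Time = 7056 / 9500
Time = 0.7427 seconds


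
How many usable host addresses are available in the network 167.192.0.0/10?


Host bits = 32 - 10 = 22
Total addresses = 2^22 = 4194304
Usable = total - 2 (network and broadcast)
Usable hosts: 4194302


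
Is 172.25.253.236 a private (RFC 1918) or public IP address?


RFC 1918 private ranges:
  10.0.0.0/8 (10.0.0.0 - 10.255.255.255)
  172.16.0.0/12 (172.16.0.0 - 172.31.255.255)
  192.168.0.0/16 (192.168.0.0 - 192.168.255.255)
Private (in 172.16.0.0/12)


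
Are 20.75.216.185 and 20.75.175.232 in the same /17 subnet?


Mask: 255.255.128.0
20.75.216.185 AND mask = 20.75.128.0
20.75.175.232 AND mask = 20.75.128.0
Yes, same subnet (20.75.128.0)


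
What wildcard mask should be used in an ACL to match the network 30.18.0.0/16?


Subnet mask: 255.255.0.0
Wildcard = 255.255.255.255 - subnet mask
255 - 255 = 0
255 - 255 = 0
255 - 0 = 255
255 - 0 = 255
Wildcard: 0.0.255.255


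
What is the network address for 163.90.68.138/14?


IP:   10100011.01011010.01000100.10001010
Mask: 11111111.11111100.00000000.00000000
AND operation:
Net:  10100011.01011000.00000000.00000000
Network: 163.88.0.0/14


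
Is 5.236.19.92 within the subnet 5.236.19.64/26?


Subnet network: 5.236.19.64
Test IP AND mask: 5.236.19.64
Yes, 5.236.19.92 is in 5.236.19.64/26


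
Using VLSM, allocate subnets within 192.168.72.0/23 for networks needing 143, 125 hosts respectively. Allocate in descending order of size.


143 hosts -> /24 (254 usable): 192.168.72.0/24
125 hosts -> /25 (126 usable): 192.168.73.0/25
Allocation: 192.168.72.0/24 (143 hosts, 254 usable); 192.168.73.0/25 (125 hosts, 126 usable)


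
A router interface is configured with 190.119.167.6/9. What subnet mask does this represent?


/9 means 9 network bits, 23 host bits
Binary: 11111111100000000000000000000000
Mask: 255.128.0.0


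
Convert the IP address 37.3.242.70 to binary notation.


37 = 00100101
3 = 00000011
242 = 11110010
70 = 01000110
Binary: 00100101.00000011.11110010.01000110


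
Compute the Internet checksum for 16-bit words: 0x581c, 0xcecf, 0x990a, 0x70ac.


Sum all words (with carry folding):
+ 0x581c = 0x581c
+ 0xcecf = 0x26ec
+ 0x990a = 0xbff6
+ 0x70ac = 0x30a3
One's complement: ~0x30a3
Checksum = 0xcf5c


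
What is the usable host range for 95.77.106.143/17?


Network: 95.77.0.0
Broadcast: 95.77.127.255
First usable = network + 1
Last usable = broadcast - 1
Range: 95.77.0.1 to 95.77.127.254


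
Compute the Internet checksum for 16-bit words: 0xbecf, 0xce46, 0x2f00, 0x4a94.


Sum all words (with carry folding):
+ 0xbecf = 0xbecf
+ 0xce46 = 0x8d16
+ 0x2f00 = 0xbc16
+ 0x4a94 = 0x06ab
One's complement: ~0x06ab
Checksum = 0xf954


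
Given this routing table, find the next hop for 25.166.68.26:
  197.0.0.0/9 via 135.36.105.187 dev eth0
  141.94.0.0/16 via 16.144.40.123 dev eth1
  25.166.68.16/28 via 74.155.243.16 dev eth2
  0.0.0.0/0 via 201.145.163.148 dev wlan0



Longest prefix match for 25.166.68.26:
  /9 197.0.0.0: no
  /16 141.94.0.0: no
  /28 25.166.68.16: MATCH
  /0 0.0.0.0: MATCH
Selected: next-hop 74.155.243.16 via eth2 (matched /28)


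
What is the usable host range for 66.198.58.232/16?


Network: 66.198.0.0
Broadcast: 66.198.255.255
First usable = network + 1
Last usable = broadcast - 1
Range: 66.198.0.1 to 66.198.255.254


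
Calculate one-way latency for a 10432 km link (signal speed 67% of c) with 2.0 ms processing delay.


Speed = 0.67 * 3e5 km/s = 201000 km/s
Propagation delay = 10432 / 201000 = 0.0519 s = 51.9005 ms
Processing delay = 2.0 ms
Total one-way latency = 53.9005 ms


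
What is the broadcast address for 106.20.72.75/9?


Network: 106.0.0.0/9
Host bits = 23
Set all host bits to 1:
Broadcast: 106.127.255.255


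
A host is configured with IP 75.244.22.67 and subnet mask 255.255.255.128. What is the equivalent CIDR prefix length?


Binary: 11111111.11111111.11111111.10000000
Count leading 1s
Prefix: /25


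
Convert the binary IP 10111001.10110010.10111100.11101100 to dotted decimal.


10111001 = 185
10110010 = 178
10111100 = 188
11101100 = 236
IP: 185.178.188.236


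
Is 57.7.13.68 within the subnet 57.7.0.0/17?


Subnet network: 57.7.0.0
Test IP AND mask: 57.7.0.0
Yes, 57.7.13.68 is in 57.7.0.0/17


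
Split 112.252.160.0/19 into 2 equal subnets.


New prefix = 19 + 1 = 20
Each subnet has 4096 addresses
  112.252.160.0/20
  112.252.176.0/20
Subnets: 112.252.160.0/20, 112.252.176.0/20


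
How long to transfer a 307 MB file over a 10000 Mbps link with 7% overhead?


Effective throughput = 10000 * (1 - 7/100) = 9300 Mbps
File size in Mb = 307 * 8 = 2456 Mb
Time = 2456 / 9300
Time = 0.2641 seconds


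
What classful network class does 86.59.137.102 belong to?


First octet: 86
Binary: 01010110
0xxxxxxx -> Class A (1-126)
Class A, default mask 255.0.0.0 (/8)


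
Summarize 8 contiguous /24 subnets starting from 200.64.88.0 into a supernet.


Original prefix: /24
Number of subnets: 8 = 2^3
New prefix = 24 - 3 = 21
Supernet: 200.64.88.0/21


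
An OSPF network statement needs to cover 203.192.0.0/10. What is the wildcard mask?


Subnet mask: 255.192.0.0
Wildcard = 255.255.255.255 - subnet mask
255 - 255 = 0
255 - 192 = 63
255 - 0 = 255
255 - 0 = 255
Wildcard: 0.63.255.255


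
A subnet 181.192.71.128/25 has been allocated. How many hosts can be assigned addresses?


Host bits = 32 - 25 = 7
Total addresses = 2^7 = 128
Usable = total - 2 (network and broadcast)
Usable hosts: 126


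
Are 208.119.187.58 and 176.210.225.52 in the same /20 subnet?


Mask: 255.255.240.0
208.119.187.58 AND mask = 208.119.176.0
176.210.225.52 AND mask = 176.210.224.0
No, different subnets (208.119.176.0 vs 176.210.224.0)


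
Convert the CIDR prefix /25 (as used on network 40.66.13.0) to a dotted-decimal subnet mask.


/25 means 25 network bits, 7 host bits
Binary: 11111111111111111111111110000000
Mask: 255.255.255.128


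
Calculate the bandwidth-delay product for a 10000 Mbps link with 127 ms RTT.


BDP = bandwidth * RTT
= 10000 Mbps * 127 ms
= 10000 * 1e6 * 127 / 1000 bits
= 1270000000 bits
= 158750000 bytes
= 155029.2969 KB
BDP = 1270000000 bits (158750000 bytes)


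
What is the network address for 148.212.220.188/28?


IP:   10010100.11010100.11011100.10111100
Mask: 11111111.11111111.11111111.11110000
AND operation:
Net:  10010100.11010100.11011100.10110000
Network: 148.212.220.176/28


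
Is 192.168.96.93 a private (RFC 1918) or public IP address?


RFC 1918 private ranges:
  10.0.0.0/8 (10.0.0.0 - 10.255.255.255)
  172.16.0.0/12 (172.16.0.0 - 172.31.255.255)
  192.168.0.0/16 (192.168.0.0 - 192.168.255.255)
Private (in 192.168.0.0/16)


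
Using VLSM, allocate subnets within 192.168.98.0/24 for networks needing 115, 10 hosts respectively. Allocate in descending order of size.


115 hosts -> /25 (126 usable): 192.168.98.0/25
10 hosts -> /28 (14 usable): 192.168.98.128/28
Allocation: 192.168.98.0/25 (115 hosts, 126 usable); 192.168.98.128/28 (10 hosts, 14 usable)


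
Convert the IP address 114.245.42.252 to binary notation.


114 = 01110010
245 = 11110101
42 = 00101010
252 = 11111100
Binary: 01110010.11110101.00101010.11111100


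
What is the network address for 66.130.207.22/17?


IP:   01000010.10000010.11001111.00010110
Mask: 11111111.11111111.10000000.00000000
AND operation:
Net:  01000010.10000010.10000000.00000000
Network: 66.130.128.0/17


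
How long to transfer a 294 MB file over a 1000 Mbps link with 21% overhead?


Effective throughput = 1000 * (1 - 21/100) = 790 Mbps
File size in Mb = 294 * 8 = 2352 Mb
Time = 2352 / 790
Time = 2.9772 seconds


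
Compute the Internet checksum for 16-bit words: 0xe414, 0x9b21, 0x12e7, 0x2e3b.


Sum all words (with carry folding):
+ 0xe414 = 0xe414
+ 0x9b21 = 0x7f36
+ 0x12e7 = 0x921d
+ 0x2e3b = 0xc058
One's complement: ~0xc058
Checksum = 0x3fa7


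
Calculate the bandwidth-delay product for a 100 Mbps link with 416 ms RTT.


BDP = bandwidth * RTT
= 100 Mbps * 416 ms
= 100 * 1e6 * 416 / 1000 bits
= 41600000 bits
= 5200000 bytes
= 5078.125 KB
BDP = 41600000 bits (5200000 bytes)


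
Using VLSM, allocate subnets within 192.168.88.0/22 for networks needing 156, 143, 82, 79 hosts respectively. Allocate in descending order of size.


156 hosts -> /24 (254 usable): 192.168.88.0/24
143 hosts -> /24 (254 usable): 192.168.89.0/24
82 hosts -> /25 (126 usable): 192.168.90.0/25
79 hosts -> /25 (126 usable): 192.168.90.128/25
Allocation: 192.168.88.0/24 (156 hosts, 254 usable); 192.168.89.0/24 (143 hosts, 254 usable); 192.168.90.0/25 (82 hosts, 126 usable); 192.168.90.128/25 (79 hosts, 126 usable)


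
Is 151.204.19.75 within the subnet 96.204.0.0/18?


Subnet network: 96.204.0.0
Test IP AND mask: 151.204.0.0
No, 151.204.19.75 is not in 96.204.0.0/18


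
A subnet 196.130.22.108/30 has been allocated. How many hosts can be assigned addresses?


Host bits = 32 - 30 = 2
Total addresses = 2^2 = 4
Usable = total - 2 (network and broadcast)
Usable hosts: 2


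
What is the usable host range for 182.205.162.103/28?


Network: 182.205.162.96
Broadcast: 182.205.162.111
First usable = network + 1
Last usable = broadcast - 1
Range: 182.205.162.97 to 182.205.162.110


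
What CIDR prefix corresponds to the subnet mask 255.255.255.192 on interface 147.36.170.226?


Binary: 11111111.11111111.11111111.11000000
Count leading 1s
Prefix: /26


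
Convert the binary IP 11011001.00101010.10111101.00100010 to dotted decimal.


11011001 = 217
00101010 = 42
10111101 = 189
00100010 = 34
IP: 217.42.189.34


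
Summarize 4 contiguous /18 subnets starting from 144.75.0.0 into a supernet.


Original prefix: /18
Number of subnets: 4 = 2^2
New prefix = 18 - 2 = 16
Supernet: 144.75.0.0/16


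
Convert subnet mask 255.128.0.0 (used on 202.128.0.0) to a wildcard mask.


Subnet mask: 255.128.0.0
Wildcard = 255.255.255.255 - subnet mask
255 - 255 = 0
255 - 128 = 127
255 - 0 = 255
255 - 0 = 255
Wildcard: 0.127.255.255


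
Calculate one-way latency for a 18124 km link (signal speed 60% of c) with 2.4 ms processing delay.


Speed = 0.6 * 3e5 km/s = 180000 km/s
Propagation delay = 18124 / 180000 = 0.1007 s = 100.6889 ms
Processing delay = 2.4 ms
Total one-way latency = 103.0889 ms


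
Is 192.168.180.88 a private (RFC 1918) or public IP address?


RFC 1918 private ranges:
  10.0.0.0/8 (10.0.0.0 - 10.255.255.255)
  172.16.0.0/12 (172.16.0.0 - 172.31.255.255)
  192.168.0.0/16 (192.168.0.0 - 192.168.255.255)
Private (in 192.168.0.0/16)


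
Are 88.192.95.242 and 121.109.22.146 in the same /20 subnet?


Mask: 255.255.240.0
88.192.95.242 AND mask = 88.192.80.0
121.109.22.146 AND mask = 121.109.16.0
No, different subnets (88.192.80.0 vs 121.109.16.0)


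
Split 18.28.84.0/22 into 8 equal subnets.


New prefix = 22 + 3 = 25
Each subnet has 128 addresses
  18.28.84.0/25
  18.28.84.128/25
  18.28.85.0/25
  18.28.85.128/25
  18.28.86.0/25
  18.28.86.128/25
  18.28.87.0/25
  18.28.87.128/25
Subnets: 18.28.84.0/25, 18.28.84.128/25, 18.28.85.0/25, 18.28.85.128/25, 18.28.86.0/25, 18.28.86.128/25, 18.28.87.0/25, 18.28.87.128/25


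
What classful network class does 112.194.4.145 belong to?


First octet: 112
Binary: 01110000
0xxxxxxx -> Class A (1-126)
Class A, default mask 255.0.0.0 (/8)


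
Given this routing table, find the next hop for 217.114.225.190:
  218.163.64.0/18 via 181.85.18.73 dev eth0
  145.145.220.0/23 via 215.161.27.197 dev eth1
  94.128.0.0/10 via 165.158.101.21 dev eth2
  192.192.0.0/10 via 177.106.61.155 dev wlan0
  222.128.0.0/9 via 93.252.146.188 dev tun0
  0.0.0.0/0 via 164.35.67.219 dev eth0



Longest prefix match for 217.114.225.190:
  /18 218.163.64.0: no
  /23 145.145.220.0: no
  /10 94.128.0.0: no
  /10 192.192.0.0: no
  /9 222.128.0.0: no
  /0 0.0.0.0: MATCH
Selected: next-hop 164.35.67.219 via eth0 (matched /0)


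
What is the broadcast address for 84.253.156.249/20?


Network: 84.253.144.0/20
Host bits = 12
Set all host bits to 1:
Broadcast: 84.253.159.255


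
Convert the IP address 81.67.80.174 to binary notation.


81 = 01010001
67 = 01000011
80 = 01010000
174 = 10101110
Binary: 01010001.01000011.01010000.10101110


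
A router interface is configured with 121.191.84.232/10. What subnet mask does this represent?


/10 means 10 network bits, 22 host bits
Binary: 11111111110000000000000000000000
Mask: 255.192.0.0


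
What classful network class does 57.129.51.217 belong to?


First octet: 57
Binary: 00111001
0xxxxxxx -> Class A (1-126)
Class A, default mask 255.0.0.0 (/8)


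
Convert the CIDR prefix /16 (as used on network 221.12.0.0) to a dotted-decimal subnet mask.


/16 means 16 network bits, 16 host bits
Binary: 11111111111111110000000000000000
Mask: 255.255.0.0


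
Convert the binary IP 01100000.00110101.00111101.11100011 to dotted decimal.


01100000 = 96
00110101 = 53
00111101 = 61
11100011 = 227
IP: 96.53.61.227


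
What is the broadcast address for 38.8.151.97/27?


Network: 38.8.151.96/27
Host bits = 5
Set all host bits to 1:
Broadcast: 38.8.151.127


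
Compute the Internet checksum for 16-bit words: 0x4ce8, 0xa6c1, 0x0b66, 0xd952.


Sum all words (with carry folding):
+ 0x4ce8 = 0x4ce8
+ 0xa6c1 = 0xf3a9
+ 0x0b66 = 0xff0f
+ 0xd952 = 0xd862
One's complement: ~0xd862
Checksum = 0x279d


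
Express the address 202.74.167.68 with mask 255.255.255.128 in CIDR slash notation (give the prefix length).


Binary: 11111111.11111111.11111111.10000000
Count leading 1s
Prefix: /25


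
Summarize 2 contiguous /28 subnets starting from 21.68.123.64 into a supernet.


Original prefix: /28
Number of subnets: 2 = 2^1
New prefix = 28 - 1 = 27
Supernet: 21.68.123.64/27


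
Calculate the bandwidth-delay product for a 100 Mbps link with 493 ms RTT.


BDP = bandwidth * RTT
= 100 Mbps * 493 ms
= 100 * 1e6 * 493 / 1000 bits
= 49300000 bits
= 6162500 bytes
= 6018.0664 KB
BDP = 49300000 bits (6162500 bytes)


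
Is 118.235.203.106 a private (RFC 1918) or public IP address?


RFC 1918 private ranges:
  10.0.0.0/8 (10.0.0.0 - 10.255.255.255)
  172.16.0.0/12 (172.16.0.0 - 172.31.255.255)
  192.168.0.0/16 (192.168.0.0 - 192.168.255.255)
Public (not in any RFC 1918 range)


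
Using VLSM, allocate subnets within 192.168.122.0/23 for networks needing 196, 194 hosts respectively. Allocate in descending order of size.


196 hosts -> /24 (254 usable): 192.168.122.0/24
194 hosts -> /24 (254 usable): 192.168.123.0/24
Allocation: 192.168.122.0/24 (196 hosts, 254 usable); 192.168.123.0/24 (194 hosts, 254 usable)


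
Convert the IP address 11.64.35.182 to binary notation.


11 = 00001011
64 = 01000000
35 = 00100011
182 = 10110110
Binary: 00001011.01000000.00100011.10110110


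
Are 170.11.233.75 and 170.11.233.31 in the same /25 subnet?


Mask: 255.255.255.128
170.11.233.75 AND mask = 170.11.233.0
170.11.233.31 AND mask = 170.11.233.0
Yes, same subnet (170.11.233.0)


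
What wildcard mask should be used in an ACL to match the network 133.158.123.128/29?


Subnet mask: 255.255.255.248
Wildcard = 255.255.255.255 - subnet mask
255 - 255 = 0
255 - 255 = 0
255 - 255 = 0
255 - 248 = 7
Wildcard: 0.0.0.7


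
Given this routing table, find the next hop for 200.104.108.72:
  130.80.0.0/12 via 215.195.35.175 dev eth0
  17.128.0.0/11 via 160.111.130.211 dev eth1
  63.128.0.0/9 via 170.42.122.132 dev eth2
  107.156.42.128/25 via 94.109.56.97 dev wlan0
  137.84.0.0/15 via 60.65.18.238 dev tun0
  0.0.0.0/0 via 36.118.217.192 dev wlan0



Longest prefix match for 200.104.108.72:
  /12 130.80.0.0: no
  /11 17.128.0.0: no
  /9 63.128.0.0: no
  /25 107.156.42.128: no
  /15 137.84.0.0: no
  /0 0.0.0.0: MATCH
Selected: next-hop 36.118.217.192 via wlan0 (matched /0)


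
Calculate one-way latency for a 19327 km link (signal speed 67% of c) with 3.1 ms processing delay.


Speed = 0.67 * 3e5 km/s = 201000 km/s
Propagation delay = 19327 / 201000 = 0.0962 s = 96.1542 ms
Processing delay = 3.1 ms
Total one-way latency = 99.2542 ms


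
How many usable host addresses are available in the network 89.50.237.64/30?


Host bits = 32 - 30 = 2
Total addresses = 2^2 = 4
Usable = total - 2 (network and broadcast)
Usable hosts: 2


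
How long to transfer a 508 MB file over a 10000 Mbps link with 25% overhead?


Effective throughput = 10000 * (1 - 25/100) = 7500 Mbps
File size in Mb = 508 * 8 = 4064 Mb
Time = 4064 / 7500
Time = 0.5419 seconds


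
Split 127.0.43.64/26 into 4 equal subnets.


New prefix = 26 + 2 = 28
Each subnet has 16 addresses
  127.0.43.64/28
  127.0.43.80/28
  127.0.43.96/28
  127.0.43.112/28
Subnets: 127.0.43.64/28, 127.0.43.80/28, 127.0.43.96/28, 127.0.43.112/28


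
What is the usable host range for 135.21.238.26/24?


Network: 135.21.238.0
Broadcast: 135.21.238.255
First usable = network + 1
Last usable = broadcast - 1
Range: 135.21.238.1 to 135.21.238.254


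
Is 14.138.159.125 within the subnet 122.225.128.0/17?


Subnet network: 122.225.128.0
Test IP AND mask: 14.138.128.0
No, 14.138.159.125 is not in 122.225.128.0/17


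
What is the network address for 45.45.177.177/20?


IP:   00101101.00101101.10110001.10110001
Mask: 11111111.11111111.11110000.00000000
AND operation:
Net:  00101101.00101101.10110000.00000000
Network: 45.45.176.0/20


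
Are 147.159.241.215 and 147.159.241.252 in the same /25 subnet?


Mask: 255.255.255.128
147.159.241.215 AND mask = 147.159.241.128
147.159.241.252 AND mask = 147.159.241.128
Yes, same subnet (147.159.241.128)


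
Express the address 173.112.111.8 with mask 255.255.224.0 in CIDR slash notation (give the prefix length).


Binary: 11111111.11111111.11100000.00000000
Count leading 1s
Prefix: /19


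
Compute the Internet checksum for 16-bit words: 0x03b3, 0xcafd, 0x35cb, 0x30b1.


Sum all words (with carry folding):
+ 0x03b3 = 0x03b3
+ 0xcafd = 0xceb0
+ 0x35cb = 0x047c
+ 0x30b1 = 0x352d
One's complement: ~0x352d
Checksum = 0xcad2


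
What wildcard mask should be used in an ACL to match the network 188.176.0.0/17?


Subnet mask: 255.255.128.0
Wildcard = 255.255.255.255 - subnet mask
255 - 255 = 0
255 - 255 = 0
255 - 128 = 127
255 - 0 = 255
Wildcard: 0.0.127.255


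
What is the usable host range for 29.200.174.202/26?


Network: 29.200.174.192
Broadcast: 29.200.174.255
First usable = network + 1
Last usable = broadcast - 1
Range: 29.200.174.193 to 29.200.174.254


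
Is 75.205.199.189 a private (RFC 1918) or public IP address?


RFC 1918 private ranges:
  10.0.0.0/8 (10.0.0.0 - 10.255.255.255)
  172.16.0.0/12 (172.16.0.0 - 172.31.255.255)
  192.168.0.0/16 (192.168.0.0 - 192.168.255.255)
Public (not in any RFC 1918 range)


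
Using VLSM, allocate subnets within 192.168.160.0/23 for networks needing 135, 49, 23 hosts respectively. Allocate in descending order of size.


135 hosts -> /24 (254 usable): 192.168.160.0/24
49 hosts -> /26 (62 usable): 192.168.161.0/26
23 hosts -> /27 (30 usable): 192.168.161.64/27
Allocation: 192.168.160.0/24 (135 hosts, 254 usable); 192.168.161.0/26 (49 hosts, 62 usable); 192.168.161.64/27 (23 hosts, 30 usable)


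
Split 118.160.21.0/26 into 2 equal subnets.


New prefix = 26 + 1 = 27
Each subnet has 32 addresses
  118.160.21.0/27
  118.160.21.32/27
Subnets: 118.160.21.0/27, 118.160.21.32/27


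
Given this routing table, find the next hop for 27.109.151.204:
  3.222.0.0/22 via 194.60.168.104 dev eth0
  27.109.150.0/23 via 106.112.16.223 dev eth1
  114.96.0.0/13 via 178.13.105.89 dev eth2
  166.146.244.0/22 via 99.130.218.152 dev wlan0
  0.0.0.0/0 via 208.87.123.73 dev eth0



Longest prefix match for 27.109.151.204:
  /22 3.222.0.0: no
  /23 27.109.150.0: MATCH
  /13 114.96.0.0: no
  /22 166.146.244.0: no
  /0 0.0.0.0: MATCH
Selected: next-hop 106.112.16.223 via eth1 (matched /23)


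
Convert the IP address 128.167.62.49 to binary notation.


128 = 10000000
167 = 10100111
62 = 00111110
49 = 00110001
Binary: 10000000.10100111.00111110.00110001


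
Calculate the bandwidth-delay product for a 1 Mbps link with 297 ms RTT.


BDP = bandwidth * RTT
= 1 Mbps * 297 ms
= 1 * 1e6 * 297 / 1000 bits
= 297000 bits
= 37125 bytes
= 36.2549 KB
BDP = 297000 bits (37125 bytes)


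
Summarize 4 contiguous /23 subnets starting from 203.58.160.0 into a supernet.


Original prefix: /23
Number of subnets: 4 = 2^2
New prefix = 23 - 2 = 21
Supernet: 203.58.160.0/21


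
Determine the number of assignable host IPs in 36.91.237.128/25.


Host bits = 32 - 25 = 7
Total addresses = 2^7 = 128
Usable = total - 2 (network and broadcast)
Usable hosts: 126


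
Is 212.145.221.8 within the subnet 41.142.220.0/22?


Subnet network: 41.142.220.0
Test IP AND mask: 212.145.220.0
No, 212.145.221.8 is not in 41.142.220.0/22


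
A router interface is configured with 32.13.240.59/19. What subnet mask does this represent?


/19 means 19 network bits, 13 host bits
Binary: 11111111111111111110000000000000
Mask: 255.255.224.0


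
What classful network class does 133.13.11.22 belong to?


First octet: 133
Binary: 10000101
10xxxxxx -> Class B (128-191)
Class B, default mask 255.255.0.0 (/16)


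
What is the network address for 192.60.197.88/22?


IP:   11000000.00111100.11000101.01011000
Mask: 11111111.11111111.11111100.00000000
AND operation:
Net:  11000000.00111100.11000100.00000000
Network: 192.60.196.0/22


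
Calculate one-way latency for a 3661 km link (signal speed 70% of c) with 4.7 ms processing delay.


Speed = 0.7 * 3e5 km/s = 210000 km/s
Propagation delay = 3661 / 210000 = 0.0174 s = 17.4333 ms
Processing delay = 4.7 ms
Total one-way latency = 22.1333 ms


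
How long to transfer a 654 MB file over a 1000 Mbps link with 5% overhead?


Effective throughput = 1000 * (1 - 5/100) = 950 Mbps
File size in Mb = 654 * 8 = 5232 Mb
Time = 5232 / 950
Time = 5.5074 seconds


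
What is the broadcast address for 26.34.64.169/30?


Network: 26.34.64.168/30
Host bits = 2
Set all host bits to 1:
Broadcast: 26.34.64.171


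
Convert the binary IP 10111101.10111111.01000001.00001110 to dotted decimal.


10111101 = 189
10111111 = 191
01000001 = 65
00001110 = 14
IP: 189.191.65.14


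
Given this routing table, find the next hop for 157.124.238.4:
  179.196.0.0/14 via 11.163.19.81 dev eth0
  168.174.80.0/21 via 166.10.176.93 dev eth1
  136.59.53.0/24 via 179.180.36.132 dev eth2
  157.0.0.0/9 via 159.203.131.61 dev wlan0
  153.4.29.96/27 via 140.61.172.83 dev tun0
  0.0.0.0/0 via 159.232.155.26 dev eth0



Longest prefix match for 157.124.238.4:
  /14 179.196.0.0: no
  /21 168.174.80.0: no
  /24 136.59.53.0: no
  /9 157.0.0.0: MATCH
  /27 153.4.29.96: no
  /0 0.0.0.0: MATCH
Selected: next-hop 159.203.131.61 via wlan0 (matched /9)


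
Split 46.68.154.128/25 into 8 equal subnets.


New prefix = 25 + 3 = 28
Each subnet has 16 addresses
  46.68.154.128/28
  46.68.154.144/28
  46.68.154.160/28
  46.68.154.176/28
  46.68.154.192/28
  46.68.154.208/28
  46.68.154.224/28
  46.68.154.240/28
Subnets: 46.68.154.128/28, 46.68.154.144/28, 46.68.154.160/28, 46.68.154.176/28, 46.68.154.192/28, 46.68.154.208/28, 46.68.154.224/28, 46.68.154.240/28


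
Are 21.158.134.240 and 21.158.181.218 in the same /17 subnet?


Mask: 255.255.128.0
21.158.134.240 AND mask = 21.158.128.0
21.158.181.218 AND mask = 21.158.128.0
Yes, same subnet (21.158.128.0)


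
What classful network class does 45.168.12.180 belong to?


First octet: 45
Binary: 00101101
0xxxxxxx -> Class A (1-126)
Class A, default mask 255.0.0.0 (/8)


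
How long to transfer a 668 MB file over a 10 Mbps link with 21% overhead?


Effective throughput = 10 * (1 - 21/100) = 7.9 Mbps
File size in Mb = 668 * 8 = 5344 Mb
Time = 5344 / 7.9
Time = 676.4557 seconds


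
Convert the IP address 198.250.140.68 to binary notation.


198 = 11000110
250 = 11111010
140 = 10001100
68 = 01000100
Binary: 11000110.11111010.10001100.01000100


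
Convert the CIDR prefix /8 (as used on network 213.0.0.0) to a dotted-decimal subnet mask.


/8 means 8 network bits, 24 host bits
Binary: 11111111000000000000000000000000
Mask: 255.0.0.0


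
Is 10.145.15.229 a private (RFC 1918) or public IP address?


RFC 1918 private ranges:
  10.0.0.0/8 (10.0.0.0 - 10.255.255.255)
  172.16.0.0/12 (172.16.0.0 - 172.31.255.255)
  192.168.0.0/16 (192.168.0.0 - 192.168.255.255)
Private (in 10.0.0.0/8)


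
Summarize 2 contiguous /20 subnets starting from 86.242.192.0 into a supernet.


Original prefix: /20
Number of subnets: 2 = 2^1
New prefix = 20 - 1 = 19
Supernet: 86.242.192.0/19


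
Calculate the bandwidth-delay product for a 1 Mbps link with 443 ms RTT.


BDP = bandwidth * RTT
= 1 Mbps * 443 ms
= 1 * 1e6 * 443 / 1000 bits
= 443000 bits
= 55375 bytes
= 54.0771 KB
BDP = 443000 bits (55375 bytes)


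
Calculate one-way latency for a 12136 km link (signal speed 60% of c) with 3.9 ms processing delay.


Speed = 0.6 * 3e5 km/s = 180000 km/s
Propagation delay = 12136 / 180000 = 0.0674 s = 67.4222 ms
Processing delay = 3.9 ms
Total one-way latency = 71.3222 ms


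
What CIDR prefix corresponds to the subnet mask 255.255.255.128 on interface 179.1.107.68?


Binary: 11111111.11111111.11111111.10000000
Count leading 1s
Prefix: /25


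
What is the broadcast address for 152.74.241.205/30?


Network: 152.74.241.204/30
Host bits = 2
Set all host bits to 1:
Broadcast: 152.74.241.207


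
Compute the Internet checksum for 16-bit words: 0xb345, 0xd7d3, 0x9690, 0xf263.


Sum all words (with carry folding):
+ 0xb345 = 0xb345
+ 0xd7d3 = 0x8b19
+ 0x9690 = 0x21aa
+ 0xf263 = 0x140e
One's complement: ~0x140e
Checksum = 0xebf1


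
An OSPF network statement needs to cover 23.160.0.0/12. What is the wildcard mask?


Subnet mask: 255.240.0.0
Wildcard = 255.255.255.255 - subnet mask
255 - 255 = 0
255 - 240 = 15
255 - 0 = 255
255 - 0 = 255
Wildcard: 0.15.255.255


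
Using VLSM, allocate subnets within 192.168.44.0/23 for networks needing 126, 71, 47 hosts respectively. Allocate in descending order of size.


126 hosts -> /25 (126 usable): 192.168.44.0/25
71 hosts -> /25 (126 usable): 192.168.44.128/25
47 hosts -> /26 (62 usable): 192.168.45.0/26
Allocation: 192.168.44.0/25 (126 hosts, 126 usable); 192.168.44.128/25 (71 hosts, 126 usable); 192.168.45.0/26 (47 hosts, 62 usable)


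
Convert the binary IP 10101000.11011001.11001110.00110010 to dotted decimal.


10101000 = 168
11011001 = 217
11001110 = 206
00110010 = 50
IP: 168.217.206.50


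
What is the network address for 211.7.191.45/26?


IP:   11010011.00000111.10111111.00101101
Mask: 11111111.11111111.11111111.11000000
AND operation:
Net:  11010011.00000111.10111111.00000000
Network: 211.7.191.0/26


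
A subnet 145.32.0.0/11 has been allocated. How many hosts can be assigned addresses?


Host bits = 32 - 11 = 21
Total addresses = 2^21 = 2097152
Usable = total - 2 (network and broadcast)
Usable hosts: 2097150


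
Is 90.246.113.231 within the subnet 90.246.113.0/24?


Subnet network: 90.246.113.0
Test IP AND mask: 90.246.113.0
Yes, 90.246.113.231 is in 90.246.113.0/24


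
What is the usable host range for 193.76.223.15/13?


Network: 193.72.0.0
Broadcast: 193.79.255.255
First usable = network + 1
Last usable = broadcast - 1
Range: 193.72.0.1 to 193.79.255.254


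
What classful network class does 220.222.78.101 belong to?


First octet: 220
Binary: 11011100
110xxxxx -> Class C (192-223)
Class C, default mask 255.255.255.0 (/24)


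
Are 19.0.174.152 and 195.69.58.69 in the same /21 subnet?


Mask: 255.255.248.0
19.0.174.152 AND mask = 19.0.168.0
195.69.58.69 AND mask = 195.69.56.0
No, different subnets (19.0.168.0 vs 195.69.56.0)


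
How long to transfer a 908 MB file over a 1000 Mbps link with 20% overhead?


Effective throughput = 1000 * (1 - 20/100) = 800 Mbps
File size in Mb = 908 * 8 = 7264 Mb
Time = 7264 / 800
Time = 9.08 seconds


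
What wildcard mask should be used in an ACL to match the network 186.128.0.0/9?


Subnet mask: 255.128.0.0
Wildcard = 255.255.255.255 - subnet mask
255 - 255 = 0
255 - 128 = 127
255 - 0 = 255
255 - 0 = 255
Wildcard: 0.127.255.255


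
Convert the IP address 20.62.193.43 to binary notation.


20 = 00010100
62 = 00111110
193 = 11000001
43 = 00101011
Binary: 00010100.00111110.11000001.00101011


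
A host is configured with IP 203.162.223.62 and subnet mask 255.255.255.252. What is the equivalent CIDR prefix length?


Binary: 11111111.11111111.11111111.11111100
Count leading 1s
Prefix: /30


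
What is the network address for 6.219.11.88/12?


IP:   00000110.11011011.00001011.01011000
Mask: 11111111.11110000.00000000.00000000
AND operation:
Net:  00000110.11010000.00000000.00000000
Network: 6.208.0.0/12


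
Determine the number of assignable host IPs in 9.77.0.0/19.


Host bits = 32 - 19 = 13
Total addresses = 2^13 = 8192
Usable = total - 2 (network and broadcast)
Usable hosts: 8190


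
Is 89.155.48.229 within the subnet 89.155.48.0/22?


Subnet network: 89.155.48.0
Test IP AND mask: 89.155.48.0
Yes, 89.155.48.229 is in 89.155.48.0/22


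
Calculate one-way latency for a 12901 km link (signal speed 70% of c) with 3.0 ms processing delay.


Speed = 0.7 * 3e5 km/s = 210000 km/s
Propagation delay = 12901 / 210000 = 0.0614 s = 61.4333 ms
Processing delay = 3.0 ms
Total one-way latency = 64.4333 ms


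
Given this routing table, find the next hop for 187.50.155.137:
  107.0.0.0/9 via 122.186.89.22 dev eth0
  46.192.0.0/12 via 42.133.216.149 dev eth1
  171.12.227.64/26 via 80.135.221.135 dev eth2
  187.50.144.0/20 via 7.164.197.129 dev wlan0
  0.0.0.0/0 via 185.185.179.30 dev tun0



Longest prefix match for 187.50.155.137:
  /9 107.0.0.0: no
  /12 46.192.0.0: no
  /26 171.12.227.64: no
  /20 187.50.144.0: MATCH
  /0 0.0.0.0: MATCH
Selected: next-hop 7.164.197.129 via wlan0 (matched /20)


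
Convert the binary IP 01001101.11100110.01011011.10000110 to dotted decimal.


01001101 = 77
11100110 = 230
01011011 = 91
10000110 = 134
IP: 77.230.91.134


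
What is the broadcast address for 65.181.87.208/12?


Network: 65.176.0.0/12
Host bits = 20
Set all host bits to 1:
Broadcast: 65.191.255.255


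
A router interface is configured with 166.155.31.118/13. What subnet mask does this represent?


/13 means 13 network bits, 19 host bits
Binary: 11111111111110000000000000000000
Mask: 255.248.0.0


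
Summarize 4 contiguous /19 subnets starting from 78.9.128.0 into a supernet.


Original prefix: /19
Number of subnets: 4 = 2^2
New prefix = 19 - 2 = 17
Supernet: 78.9.128.0/17


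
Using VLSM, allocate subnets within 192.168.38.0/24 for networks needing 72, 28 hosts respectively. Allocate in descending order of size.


72 hosts -> /25 (126 usable): 192.168.38.0/25
28 hosts -> /27 (30 usable): 192.168.38.128/27
Allocation: 192.168.38.0/25 (72 hosts, 126 usable); 192.168.38.128/27 (28 hosts, 30 usable)


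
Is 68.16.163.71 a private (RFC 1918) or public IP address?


RFC 1918 private ranges:
  10.0.0.0/8 (10.0.0.0 - 10.255.255.255)
  172.16.0.0/12 (172.16.0.0 - 172.31.255.255)
  192.168.0.0/16 (192.168.0.0 - 192.168.255.255)
Public (not in any RFC 1918 range)


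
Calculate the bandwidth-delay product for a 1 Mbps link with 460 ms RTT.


BDP = bandwidth * RTT
= 1 Mbps * 460 ms
= 1 * 1e6 * 460 / 1000 bits
= 460000 bits
= 57500 bytes
= 56.1523 KB
BDP = 460000 bits (57500 bytes)


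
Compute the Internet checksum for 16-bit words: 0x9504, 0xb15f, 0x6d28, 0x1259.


Sum all words (with carry folding):
+ 0x9504 = 0x9504
+ 0xb15f = 0x4664
+ 0x6d28 = 0xb38c
+ 0x1259 = 0xc5e5
One's complement: ~0xc5e5
Checksum = 0x3a1a


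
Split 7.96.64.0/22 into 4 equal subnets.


New prefix = 22 + 2 = 24
Each subnet has 256 addresses
  7.96.64.0/24
  7.96.65.0/24
  7.96.66.0/24
  7.96.67.0/24
Subnets: 7.96.64.0/24, 7.96.65.0/24, 7.96.66.0/24, 7.96.67.0/24


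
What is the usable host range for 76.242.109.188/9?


Network: 76.128.0.0
Broadcast: 76.255.255.255
First usable = network + 1
Last usable = broadcast - 1
Range: 76.128.0.1 to 76.255.255.254


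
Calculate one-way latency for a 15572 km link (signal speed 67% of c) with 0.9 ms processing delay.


Speed = 0.67 * 3e5 km/s = 201000 km/s
Propagation delay = 15572 / 201000 = 0.0775 s = 77.4726 ms
Processing delay = 0.9 ms
Total one-way latency = 78.3726 ms


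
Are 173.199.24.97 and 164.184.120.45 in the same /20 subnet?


Mask: 255.255.240.0
173.199.24.97 AND mask = 173.199.16.0
164.184.120.45 AND mask = 164.184.112.0
No, different subnets (173.199.16.0 vs 164.184.112.0)


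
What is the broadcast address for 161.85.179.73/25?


Network: 161.85.179.0/25
Host bits = 7
Set all host bits to 1:
Broadcast: 161.85.179.127


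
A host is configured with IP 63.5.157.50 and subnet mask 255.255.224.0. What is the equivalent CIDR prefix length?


Binary: 11111111.11111111.11100000.00000000
Count leading 1s
Prefix: /19


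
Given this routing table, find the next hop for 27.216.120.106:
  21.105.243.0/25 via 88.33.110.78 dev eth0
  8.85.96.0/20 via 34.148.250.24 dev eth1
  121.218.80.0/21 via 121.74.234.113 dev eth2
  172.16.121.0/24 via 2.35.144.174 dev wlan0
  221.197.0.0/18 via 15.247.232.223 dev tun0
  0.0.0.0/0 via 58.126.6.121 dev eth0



Longest prefix match for 27.216.120.106:
  /25 21.105.243.0: no
  /20 8.85.96.0: no
  /21 121.218.80.0: no
  /24 172.16.121.0: no
  /18 221.197.0.0: no
  /0 0.0.0.0: MATCH
Selected: next-hop 58.126.6.121 via eth0 (matched /0)


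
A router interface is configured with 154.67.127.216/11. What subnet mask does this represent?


/11 means 11 network bits, 21 host bits
Binary: 11111111111000000000000000000000
Mask: 255.224.0.0


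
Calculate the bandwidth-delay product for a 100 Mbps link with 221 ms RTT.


BDP = bandwidth * RTT
= 100 Mbps * 221 ms
= 100 * 1e6 * 221 / 1000 bits
= 22100000 bits
= 2762500 bytes
= 2697.7539 KB
BDP = 22100000 bits (2762500 bytes)


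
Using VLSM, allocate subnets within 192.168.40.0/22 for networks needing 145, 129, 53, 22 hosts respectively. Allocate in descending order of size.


145 hosts -> /24 (254 usable): 192.168.40.0/24
129 hosts -> /24 (254 usable): 192.168.41.0/24
53 hosts -> /26 (62 usable): 192.168.42.0/26
22 hosts -> /27 (30 usable): 192.168.42.64/27
Allocation: 192.168.40.0/24 (145 hosts, 254 usable); 192.168.41.0/24 (129 hosts, 254 usable); 192.168.42.0/26 (53 hosts, 62 usable); 192.168.42.64/27 (22 hosts, 30 usable)


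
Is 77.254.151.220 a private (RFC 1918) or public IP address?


RFC 1918 private ranges:
  10.0.0.0/8 (10.0.0.0 - 10.255.255.255)
  172.16.0.0/12 (172.16.0.0 - 172.31.255.255)
  192.168.0.0/16 (192.168.0.0 - 192.168.255.255)
Public (not in any RFC 1918 range)


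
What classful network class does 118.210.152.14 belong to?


First octet: 118
Binary: 01110110
0xxxxxxx -> Class A (1-126)
Class A, default mask 255.0.0.0 (/8)


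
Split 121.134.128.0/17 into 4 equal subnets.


New prefix = 17 + 2 = 19
Each subnet has 8192 addresses
  121.134.128.0/19
  121.134.160.0/19
  121.134.192.0/19
  121.134.224.0/19
Subnets: 121.134.128.0/19, 121.134.160.0/19, 121.134.192.0/19, 121.134.224.0/19


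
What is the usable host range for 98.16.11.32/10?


Network: 98.0.0.0
Broadcast: 98.63.255.255
First usable = network + 1
Last usable = broadcast - 1
Range: 98.0.0.1 to 98.63.255.254


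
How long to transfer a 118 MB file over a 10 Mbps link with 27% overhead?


Effective throughput = 10 * (1 - 27/100) = 7.3 Mbps
File size in Mb = 118 * 8 = 944 Mb
Time = 944 / 7.3
Time = 129.3151 seconds


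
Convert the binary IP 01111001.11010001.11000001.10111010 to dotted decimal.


01111001 = 121
11010001 = 209
11000001 = 193
10111010 = 186
IP: 121.209.193.186


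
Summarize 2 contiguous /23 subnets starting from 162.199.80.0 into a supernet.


Original prefix: /23
Number of subnets: 2 = 2^1
New prefix = 23 - 1 = 22
Supernet: 162.199.80.0/22


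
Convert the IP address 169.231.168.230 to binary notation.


169 = 10101001
231 = 11100111
168 = 10101000
230 = 11100110
Binary: 10101001.11100111.10101000.11100110


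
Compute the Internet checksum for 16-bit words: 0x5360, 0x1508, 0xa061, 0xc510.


Sum all words (with carry folding):
+ 0x5360 = 0x5360
+ 0x1508 = 0x6868
+ 0xa061 = 0x08ca
+ 0xc510 = 0xcdda
One's complement: ~0xcdda
Checksum = 0x3225


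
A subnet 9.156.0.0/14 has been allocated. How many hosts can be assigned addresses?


Host bits = 32 - 14 = 18
Total addresses = 2^18 = 262144
Usable = total - 2 (network and broadcast)
Usable hosts: 262142


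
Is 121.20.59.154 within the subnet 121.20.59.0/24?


Subnet network: 121.20.59.0
Test IP AND mask: 121.20.59.0
Yes, 121.20.59.154 is in 121.20.59.0/24


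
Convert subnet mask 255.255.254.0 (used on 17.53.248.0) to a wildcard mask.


Subnet mask: 255.255.254.0
Wildcard = 255.255.255.255 - subnet mask
255 - 255 = 0
255 - 255 = 0
255 - 254 = 1
255 - 0 = 255
Wildcard: 0.0.1.255


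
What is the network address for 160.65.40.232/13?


IP:   10100000.01000001.00101000.11101000
Mask: 11111111.11111000.00000000.00000000
AND operation:
Net:  10100000.01000000.00000000.00000000
Network: 160.64.0.0/13


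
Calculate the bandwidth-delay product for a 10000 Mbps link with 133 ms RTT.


BDP = bandwidth * RTT
= 10000 Mbps * 133 ms
= 10000 * 1e6 * 133 / 1000 bits
= 1330000000 bits
= 166250000 bytes
= 162353.5156 KB
BDP = 1330000000 bits (166250000 bytes)


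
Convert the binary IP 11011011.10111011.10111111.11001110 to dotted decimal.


11011011 = 219
10111011 = 187
10111111 = 191
11001110 = 206
IP: 219.187.191.206


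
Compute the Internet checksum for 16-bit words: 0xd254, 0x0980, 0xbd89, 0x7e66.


Sum all words (with carry folding):
+ 0xd254 = 0xd254
+ 0x0980 = 0xdbd4
+ 0xbd89 = 0x995e
+ 0x7e66 = 0x17c5
One's complement: ~0x17c5
Checksum = 0xe83a


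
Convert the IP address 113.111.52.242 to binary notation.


113 = 01110001
111 = 01101111
52 = 00110100
242 = 11110010
Binary: 01110001.01101111.00110100.11110010


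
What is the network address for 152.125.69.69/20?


IP:   10011000.01111101.01000101.01000101
Mask: 11111111.11111111.11110000.00000000
AND operation:
Net:  10011000.01111101.01000000.00000000
Network: 152.125.64.0/20
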